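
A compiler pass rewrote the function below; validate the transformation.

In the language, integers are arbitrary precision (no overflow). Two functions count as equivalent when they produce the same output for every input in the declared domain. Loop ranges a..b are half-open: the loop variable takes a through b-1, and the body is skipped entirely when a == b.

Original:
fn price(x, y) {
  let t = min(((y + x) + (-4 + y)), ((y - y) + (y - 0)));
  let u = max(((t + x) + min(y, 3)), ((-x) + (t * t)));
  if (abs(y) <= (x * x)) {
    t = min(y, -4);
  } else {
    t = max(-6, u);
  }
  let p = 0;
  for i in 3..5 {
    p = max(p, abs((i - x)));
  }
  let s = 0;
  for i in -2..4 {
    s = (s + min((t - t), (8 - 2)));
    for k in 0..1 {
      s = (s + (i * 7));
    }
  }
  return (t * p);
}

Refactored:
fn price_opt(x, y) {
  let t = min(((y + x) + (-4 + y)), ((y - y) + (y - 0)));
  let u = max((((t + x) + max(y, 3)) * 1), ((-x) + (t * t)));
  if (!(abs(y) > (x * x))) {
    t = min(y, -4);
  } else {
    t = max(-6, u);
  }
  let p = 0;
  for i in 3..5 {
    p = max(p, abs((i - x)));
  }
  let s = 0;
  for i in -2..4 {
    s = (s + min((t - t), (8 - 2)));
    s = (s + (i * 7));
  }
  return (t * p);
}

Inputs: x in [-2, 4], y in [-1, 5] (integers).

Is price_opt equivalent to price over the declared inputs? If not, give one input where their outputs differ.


x=0, y=2 yields 8 from price but 12 from price_opt.
verdict: not equivalent; witness: x=0, y=2


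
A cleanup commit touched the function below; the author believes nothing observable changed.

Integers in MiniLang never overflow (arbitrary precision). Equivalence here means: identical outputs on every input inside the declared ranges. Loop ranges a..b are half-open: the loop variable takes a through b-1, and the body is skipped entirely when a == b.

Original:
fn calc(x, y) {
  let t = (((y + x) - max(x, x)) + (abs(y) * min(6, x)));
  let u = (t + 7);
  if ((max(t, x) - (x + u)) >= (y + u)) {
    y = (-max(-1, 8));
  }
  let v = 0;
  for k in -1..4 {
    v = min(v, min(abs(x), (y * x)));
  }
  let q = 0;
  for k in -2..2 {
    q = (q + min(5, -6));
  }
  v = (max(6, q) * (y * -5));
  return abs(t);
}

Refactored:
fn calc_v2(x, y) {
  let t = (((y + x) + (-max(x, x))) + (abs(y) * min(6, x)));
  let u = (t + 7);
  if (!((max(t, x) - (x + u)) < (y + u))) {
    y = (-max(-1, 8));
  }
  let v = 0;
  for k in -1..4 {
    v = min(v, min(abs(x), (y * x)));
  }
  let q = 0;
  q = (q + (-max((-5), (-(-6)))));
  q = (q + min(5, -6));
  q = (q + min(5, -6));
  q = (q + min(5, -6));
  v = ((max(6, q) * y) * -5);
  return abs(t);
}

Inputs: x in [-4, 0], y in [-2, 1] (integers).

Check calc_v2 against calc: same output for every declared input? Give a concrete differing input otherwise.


Side by side, the visible changes include: comparison usage differs, and arithmetic usage differs, and boolean connective usage differs, and constant usage differs, and loop structure differs, and min/max/abs usage differs, and statement counts differ.
Tracing x=-4, y=0: calc: t becomes 0; next u becomes 7; next ((max(t, x) - (x + u)) >= (y + u)) evaluates to false; next v becomes 0; next at k=-1:; next v becomes 0; next at k=0:; next v becomes 0; next at k=1:; next v becomes 0; next at k=2:; next v becomes 0; next at k=3:; next v becomes 0; next q becomes 0; next at k=-2:; next q becomes -6; next at k=-1:; next q becomes -12; next at k=0:; next q becomes -18; next at k=1:; next q becomes -24; next v becomes 0; next final value 0 | calc_v2: t becomes 0; next u becomes 7; next (!((max(t, x) - (x + u)) < (y + u))) evaluates to false; next v becomes 0; next at k=-1:; next v becomes 0; next at k=0:; next v becomes 0; next at k=1:; next v becomes 0; next at k=2:; next v becomes 0; next at k=3:; next v becomes 0; next q becomes 0; next q becomes -6; next q becomes -12; next q becomes -18; next q becomes -24; next v becomes 0; next final value 0 — matching result 0.
Sweeping the whole domain (20 inputs) finds no disagreement.
verdict: equivalent


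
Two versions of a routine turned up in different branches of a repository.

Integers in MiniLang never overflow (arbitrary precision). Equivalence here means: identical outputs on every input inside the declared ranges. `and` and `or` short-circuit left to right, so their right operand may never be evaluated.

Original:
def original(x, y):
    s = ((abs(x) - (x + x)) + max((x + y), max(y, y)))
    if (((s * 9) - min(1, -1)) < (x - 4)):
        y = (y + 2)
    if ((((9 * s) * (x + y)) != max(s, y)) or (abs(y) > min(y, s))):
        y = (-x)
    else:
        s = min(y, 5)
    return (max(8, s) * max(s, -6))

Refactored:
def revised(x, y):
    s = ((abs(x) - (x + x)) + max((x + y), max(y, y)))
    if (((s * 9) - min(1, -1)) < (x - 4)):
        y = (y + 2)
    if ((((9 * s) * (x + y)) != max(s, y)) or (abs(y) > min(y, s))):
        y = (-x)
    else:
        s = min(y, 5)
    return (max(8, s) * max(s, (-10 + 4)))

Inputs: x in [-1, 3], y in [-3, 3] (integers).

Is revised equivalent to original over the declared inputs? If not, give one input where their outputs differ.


Behavior is preserved: although constant usage differs, and arithmetic usage differs, the outputs never diverge.
One worked example (x=2, y=-3) — original: s=-3, then (((s * 9) - min(1, -1)) < (x - 4)) is true, then y=-1, then ((((9 * s) * (x + y)) != max(s, y)) or (abs(y) > min(y, s))) is true, then y=-2, then returns -24; revised: s=-3, then (((s * 9) - min(1, -1)) < (x - 4)) is true, then y=-1, then ((((9 * s) * (x + y)) != max(s, y)) or (abs(y) > min(y, s))) is true, then y=-2, then returns -24; agreement on -24.
Across all 35 domain points the two functions coincide.
verdict: equivalent


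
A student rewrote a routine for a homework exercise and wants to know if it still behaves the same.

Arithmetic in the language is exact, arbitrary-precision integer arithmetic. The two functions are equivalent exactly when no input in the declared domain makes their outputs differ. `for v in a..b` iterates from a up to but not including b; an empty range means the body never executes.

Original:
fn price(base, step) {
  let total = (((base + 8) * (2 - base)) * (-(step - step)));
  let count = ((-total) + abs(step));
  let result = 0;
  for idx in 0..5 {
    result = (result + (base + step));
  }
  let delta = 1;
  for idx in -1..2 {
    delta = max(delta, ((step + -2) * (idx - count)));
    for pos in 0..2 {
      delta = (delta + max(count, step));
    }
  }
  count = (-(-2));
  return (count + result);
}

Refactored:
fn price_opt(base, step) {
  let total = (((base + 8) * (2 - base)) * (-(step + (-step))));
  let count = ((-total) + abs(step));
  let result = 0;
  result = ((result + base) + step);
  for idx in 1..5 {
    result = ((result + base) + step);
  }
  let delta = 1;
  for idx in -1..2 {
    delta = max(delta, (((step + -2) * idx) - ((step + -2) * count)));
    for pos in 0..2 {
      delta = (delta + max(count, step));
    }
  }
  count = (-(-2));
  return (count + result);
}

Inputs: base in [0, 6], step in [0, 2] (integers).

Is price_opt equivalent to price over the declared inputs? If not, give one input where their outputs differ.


Side by side, the visible changes include: arithmetic usage differs, constant usage differs, statement counts differ, loop structure differs.
Tracing base=6, step=1: price: total=0, then count=1, then result=0, then (idx=0), then result=7, then (idx=1), then result=14, then (idx=2), then result=21, then (idx=3), then result=28, then (idx=4), then result=35, then delta=1, then (idx=-1), then delta=2, then (pos=0), then delta=3, then (pos=1), then delta=4, then (idx=0), then delta=4, then (pos=0), then delta=5, then (pos=1), then delta=6, then (idx=1), then delta=6, then (pos=0), then delta=7, then (pos=1), then delta=8, then count=2, then returns 37 | price_opt: total=0, then count=1, then result=0, then result=7, then (idx=1), then result=14, then (idx=2), then result=21, then (idx=3), then result=28, then (idx=4), then result=35, then delta=1, then (idx=-1), then delta=2, then (pos=0), then delta=3, then (pos=1), then delta=4, then (idx=0), then delta=4, then (pos=0), then delta=5, then (pos=1), then delta=6, then (idx=1), then delta=6, then (pos=0), then delta=7, then (pos=1), then delta=8, then count=2, then returns 37 — matching result 37.
Checked all 21 inputs in the declared domain: the outputs agree on every one.
verdict: equivalent


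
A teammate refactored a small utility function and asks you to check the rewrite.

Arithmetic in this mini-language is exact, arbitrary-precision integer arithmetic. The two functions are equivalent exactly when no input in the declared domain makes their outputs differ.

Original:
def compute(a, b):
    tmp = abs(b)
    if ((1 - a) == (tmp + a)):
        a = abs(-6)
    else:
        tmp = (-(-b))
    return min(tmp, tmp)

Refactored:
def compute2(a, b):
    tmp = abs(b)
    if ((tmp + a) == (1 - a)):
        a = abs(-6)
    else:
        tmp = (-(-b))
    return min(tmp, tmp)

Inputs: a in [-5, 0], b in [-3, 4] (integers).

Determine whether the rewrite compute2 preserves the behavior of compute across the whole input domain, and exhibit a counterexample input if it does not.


Comparing the listings, the differences include: same computation, different form.
Tracing a=-4, b=-2: compute: tmp becomes 2; next ((1 - a) == (tmp + a)) evaluates to false; next tmp becomes -2; next final value -2 | compute2: tmp becomes 2; next ((tmp + a) == (1 - a)) evaluates to false; next tmp becomes -2; next final value -2 — matching result -2.
Checked all 48 inputs in the declared domain: the outputs agree on every one.
verdict: equivalent


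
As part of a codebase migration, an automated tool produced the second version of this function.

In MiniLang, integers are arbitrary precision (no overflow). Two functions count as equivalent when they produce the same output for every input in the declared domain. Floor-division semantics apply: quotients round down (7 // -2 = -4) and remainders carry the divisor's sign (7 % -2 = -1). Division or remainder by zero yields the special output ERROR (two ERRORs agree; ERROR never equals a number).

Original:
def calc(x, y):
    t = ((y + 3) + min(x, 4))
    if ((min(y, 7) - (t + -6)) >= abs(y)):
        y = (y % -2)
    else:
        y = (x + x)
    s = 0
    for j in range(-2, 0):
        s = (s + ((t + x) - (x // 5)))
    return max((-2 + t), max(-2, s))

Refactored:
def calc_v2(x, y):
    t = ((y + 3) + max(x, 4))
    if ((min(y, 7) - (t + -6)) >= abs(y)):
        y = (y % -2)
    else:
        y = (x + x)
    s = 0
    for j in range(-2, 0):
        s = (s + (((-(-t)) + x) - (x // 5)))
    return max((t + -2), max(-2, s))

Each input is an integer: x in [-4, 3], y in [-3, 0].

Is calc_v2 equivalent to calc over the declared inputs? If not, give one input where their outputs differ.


There is a counterexample at x=-4, y=-3: -2 on one side, 2 on the other.
calc: t=-4, then ((min(y, 7) - (t + -6)) >= abs(y)) is true, then y=-1, then s=0, then (j=-2), then s=-7, then (j=-1), then s=-14, then returns -2
calc_v2: t=4, then ((min(y, 7) - (t + -6)) >= abs(y)) is false, then y=-8, then s=0, then (j=-2), then s=1, then (j=-1), then s=2, then returns 2
verdict: not equivalent; witness: x=-4, y=-3


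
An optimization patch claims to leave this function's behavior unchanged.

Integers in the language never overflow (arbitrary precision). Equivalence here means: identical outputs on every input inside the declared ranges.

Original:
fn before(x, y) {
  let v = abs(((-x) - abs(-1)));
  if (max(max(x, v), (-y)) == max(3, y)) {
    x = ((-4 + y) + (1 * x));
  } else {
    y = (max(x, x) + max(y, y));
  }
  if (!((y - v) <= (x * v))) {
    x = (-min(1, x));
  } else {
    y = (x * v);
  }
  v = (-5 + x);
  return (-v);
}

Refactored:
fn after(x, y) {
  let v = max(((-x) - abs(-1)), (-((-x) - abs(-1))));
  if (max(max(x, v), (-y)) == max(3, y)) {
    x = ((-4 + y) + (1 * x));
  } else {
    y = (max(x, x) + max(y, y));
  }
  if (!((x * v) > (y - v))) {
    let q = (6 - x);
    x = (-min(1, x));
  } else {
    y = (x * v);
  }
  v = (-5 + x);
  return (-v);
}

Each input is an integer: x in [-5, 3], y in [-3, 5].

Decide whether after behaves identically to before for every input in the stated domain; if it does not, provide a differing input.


Take x=-3, y=-1.
before: v=2, then (max(max(x, v), (-y)) == max(3, y)) is false, then y=-4, then (!((y - v) <= (x * v))) is false, then y=-6, then v=-8, then returns 8
after: v=2, then (max(max(x, v), (-y)) == max(3, y)) is false, then y=-4, then (!((x * v) > (y - v))) is true, then q=9, then x=3, then v=-2, then returns 2
8 and 2 differ, so these are not the same function on this domain.
verdict: not equivalent; witness: x=-3, y=-1


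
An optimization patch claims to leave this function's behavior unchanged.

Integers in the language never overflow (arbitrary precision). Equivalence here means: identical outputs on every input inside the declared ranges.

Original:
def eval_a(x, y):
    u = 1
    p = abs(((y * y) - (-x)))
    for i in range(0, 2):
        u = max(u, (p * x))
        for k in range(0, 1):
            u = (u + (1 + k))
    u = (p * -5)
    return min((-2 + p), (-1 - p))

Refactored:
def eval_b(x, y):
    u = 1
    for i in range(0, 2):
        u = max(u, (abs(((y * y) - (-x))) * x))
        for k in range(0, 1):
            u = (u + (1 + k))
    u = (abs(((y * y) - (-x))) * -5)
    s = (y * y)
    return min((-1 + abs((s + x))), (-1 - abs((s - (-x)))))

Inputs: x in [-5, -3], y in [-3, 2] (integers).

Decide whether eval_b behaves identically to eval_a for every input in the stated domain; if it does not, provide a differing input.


These are not equivalent — on x=-4, y=-2 the outputs split (-2 vs -1).
eval_a: u=1, then p=0, then (i=0), then u=1, then (k=0), then u=2, then (i=1), then u=2, then (k=0), then u=3, then u=0, then returns -2
eval_b: u=1, then (i=0), then u=1, then (k=0), then u=2, then (i=1), then u=2, then (k=0), then u=3, then u=0, then s=4, then returns -1
verdict: not equivalent; witness: x=-4, y=-2


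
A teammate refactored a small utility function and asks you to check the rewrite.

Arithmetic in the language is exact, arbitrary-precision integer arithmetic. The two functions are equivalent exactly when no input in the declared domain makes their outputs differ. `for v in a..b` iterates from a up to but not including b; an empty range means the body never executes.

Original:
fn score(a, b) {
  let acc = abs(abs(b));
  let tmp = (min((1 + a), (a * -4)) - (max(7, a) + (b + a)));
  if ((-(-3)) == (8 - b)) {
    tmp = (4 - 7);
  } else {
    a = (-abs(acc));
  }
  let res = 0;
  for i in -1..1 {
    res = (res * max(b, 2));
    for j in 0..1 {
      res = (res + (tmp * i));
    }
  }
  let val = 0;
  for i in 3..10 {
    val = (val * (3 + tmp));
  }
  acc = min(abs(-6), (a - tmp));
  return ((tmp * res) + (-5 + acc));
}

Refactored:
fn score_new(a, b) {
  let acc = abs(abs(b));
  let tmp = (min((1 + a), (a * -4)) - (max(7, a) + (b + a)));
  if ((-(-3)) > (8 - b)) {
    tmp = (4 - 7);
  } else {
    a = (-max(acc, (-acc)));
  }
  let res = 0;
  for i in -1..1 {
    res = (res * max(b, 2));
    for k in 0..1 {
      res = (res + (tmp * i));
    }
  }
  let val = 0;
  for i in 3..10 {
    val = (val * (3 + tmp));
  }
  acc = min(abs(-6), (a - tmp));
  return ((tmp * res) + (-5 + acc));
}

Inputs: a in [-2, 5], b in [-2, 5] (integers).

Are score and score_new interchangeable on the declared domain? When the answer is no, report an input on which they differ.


Consider the input a=-2, b=5.
score: acc := 5 | tmp := -11 | ((-(-3)) == (8 - b)): true | tmp := -3 | res := 0 | iter i=-1: | res := 0 | iter j=0: | res := 3 | iter i=0: | res := 15 | iter j=0: | res := 15 | val := 0 | iter i=3: | val := 0 | iter i=4: | val := 0 | iter i=5: | val := 0 | iter i=6: | val := 0 | iter i=7: | val := 0 | iter i=8: | val := 0 | iter i=9: | val := 0 | acc := 1 | result -49
score_new: acc := 5 | tmp := -11 | ((-(-3)) > (8 - b)): false | a := -5 | res := 0 | iter i=-1: | res := 0 | iter k=0: | res := 11 | iter i=0: | res := 55 | iter k=0: | res := 55 | val := 0 | iter i=3: | val := 0 | iter i=4: | val := 0 | iter i=5: | val := 0 | iter i=6: | val := 0 | iter i=7: | val := 0 | iter i=8: | val := 0 | iter i=9: | val := 0 | acc := 6 | result -604
-49 vs -604 — the two versions disagree here.
verdict: not equivalent; witness: a=-2, b=5


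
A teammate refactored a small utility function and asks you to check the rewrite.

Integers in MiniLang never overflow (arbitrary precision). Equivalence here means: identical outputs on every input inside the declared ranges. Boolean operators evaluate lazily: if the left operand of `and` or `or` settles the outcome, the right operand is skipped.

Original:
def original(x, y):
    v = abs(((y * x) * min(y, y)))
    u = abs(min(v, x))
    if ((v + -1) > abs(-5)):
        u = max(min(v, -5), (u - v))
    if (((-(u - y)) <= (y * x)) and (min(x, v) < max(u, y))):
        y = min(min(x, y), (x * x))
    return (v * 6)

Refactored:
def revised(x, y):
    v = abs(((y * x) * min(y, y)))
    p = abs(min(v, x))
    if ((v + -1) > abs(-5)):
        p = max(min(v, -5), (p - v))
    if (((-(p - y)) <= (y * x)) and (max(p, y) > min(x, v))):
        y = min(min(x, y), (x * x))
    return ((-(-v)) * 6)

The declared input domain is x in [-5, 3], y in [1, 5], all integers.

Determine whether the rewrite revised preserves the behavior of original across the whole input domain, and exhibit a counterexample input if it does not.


Comparing the listings, the differences include: local variable names differ; also comparison usage differs.
Tracing x=-5, y=4: original: v := 80 | u := 5 | ((v + -1) > abs(-5)): true | u := -5 | (((-(u - y)) <= (y * x)) and (min(x, v) < max(u, y))): false | result 480 | revised: v := 80 | p := 5 | ((v + -1) > abs(-5)): true | p := -5 | (((-(p - y)) <= (y * x)) and (max(p, y) > min(x, v))): false | result 480 — matching result 480.
Every one of the 45 inputs gives matching results.
verdict: equivalent


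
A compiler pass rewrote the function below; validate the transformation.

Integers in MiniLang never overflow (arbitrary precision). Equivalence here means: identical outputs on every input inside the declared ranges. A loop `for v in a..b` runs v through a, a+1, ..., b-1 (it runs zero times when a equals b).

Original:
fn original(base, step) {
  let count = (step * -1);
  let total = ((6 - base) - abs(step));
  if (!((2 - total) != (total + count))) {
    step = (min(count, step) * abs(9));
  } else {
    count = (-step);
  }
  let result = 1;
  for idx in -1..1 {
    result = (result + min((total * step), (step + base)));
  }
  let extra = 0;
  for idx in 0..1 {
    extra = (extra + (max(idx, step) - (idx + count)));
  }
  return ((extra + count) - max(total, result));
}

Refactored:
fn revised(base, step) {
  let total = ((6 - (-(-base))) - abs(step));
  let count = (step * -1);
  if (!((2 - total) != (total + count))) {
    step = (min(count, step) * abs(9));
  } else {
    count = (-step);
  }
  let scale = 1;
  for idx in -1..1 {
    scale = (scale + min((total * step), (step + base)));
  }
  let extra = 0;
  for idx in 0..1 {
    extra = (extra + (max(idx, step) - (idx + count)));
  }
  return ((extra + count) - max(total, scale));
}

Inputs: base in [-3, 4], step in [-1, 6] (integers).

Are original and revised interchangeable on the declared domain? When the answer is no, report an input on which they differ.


Side by side, the visible changes include: local variable names differ.
Spot check at base=2, step=0 — original: count := 0 | total := 4 | (!((2 - total) != (total + count))): false | count := 0 | result := 1 | iter idx=-1: | result := 1 | iter idx=0: | result := 1 | extra := 0 | iter idx=0: | extra := 0 | result -4. revised: total := 4 | count := 0 | (!((2 - total) != (total + count))): false | count := 0 | scale := 1 | iter idx=-1: | scale := 1 | iter idx=0: | scale := 1 | extra := 0 | iter idx=0: | extra := 0 | result -4. Both give -4.
An exhaustive pass over the 64 declared inputs shows identical outputs.
verdict: equivalent


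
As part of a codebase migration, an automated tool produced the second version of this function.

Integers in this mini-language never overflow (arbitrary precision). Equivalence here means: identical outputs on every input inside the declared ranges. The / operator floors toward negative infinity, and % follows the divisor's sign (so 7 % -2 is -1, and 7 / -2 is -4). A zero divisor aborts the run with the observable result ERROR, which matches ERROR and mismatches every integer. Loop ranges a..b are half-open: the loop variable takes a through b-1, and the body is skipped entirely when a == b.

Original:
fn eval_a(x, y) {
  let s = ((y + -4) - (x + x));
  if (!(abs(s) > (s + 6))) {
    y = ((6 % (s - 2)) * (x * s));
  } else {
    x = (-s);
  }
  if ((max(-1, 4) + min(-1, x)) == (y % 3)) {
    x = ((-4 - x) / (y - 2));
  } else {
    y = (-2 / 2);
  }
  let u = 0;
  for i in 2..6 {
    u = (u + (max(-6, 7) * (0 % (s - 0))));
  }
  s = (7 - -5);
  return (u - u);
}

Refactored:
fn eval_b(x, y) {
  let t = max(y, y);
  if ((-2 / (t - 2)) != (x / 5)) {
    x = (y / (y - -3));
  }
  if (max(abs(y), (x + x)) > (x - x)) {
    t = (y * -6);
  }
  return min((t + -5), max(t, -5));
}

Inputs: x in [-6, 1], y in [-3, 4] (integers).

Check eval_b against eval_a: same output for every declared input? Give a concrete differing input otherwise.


These are not equivalent — on x=-6, y=-3 the outputs split (0 vs ERROR).
eval_a: s becomes 5; next (!(abs(s) > (s + 6))) evaluates to true; next y becomes 0; next ((max(-1, 4) + min(-1, x)) == (y % 3)) evaluates to false; next y becomes -1; next u becomes 0; next at i=2:; next u becomes 0; next at i=3:; next u becomes 0; next at i=4:; next u becomes 0; next at i=5:; next u becomes 0; next s becomes 12; next final value 0
eval_b: t becomes -3; next ((-2 / (t - 2)) != (x / 5)) evaluates to true; next hits division by zero so the output is ERROR
verdict: not equivalent; witness: x=-6, y=-3


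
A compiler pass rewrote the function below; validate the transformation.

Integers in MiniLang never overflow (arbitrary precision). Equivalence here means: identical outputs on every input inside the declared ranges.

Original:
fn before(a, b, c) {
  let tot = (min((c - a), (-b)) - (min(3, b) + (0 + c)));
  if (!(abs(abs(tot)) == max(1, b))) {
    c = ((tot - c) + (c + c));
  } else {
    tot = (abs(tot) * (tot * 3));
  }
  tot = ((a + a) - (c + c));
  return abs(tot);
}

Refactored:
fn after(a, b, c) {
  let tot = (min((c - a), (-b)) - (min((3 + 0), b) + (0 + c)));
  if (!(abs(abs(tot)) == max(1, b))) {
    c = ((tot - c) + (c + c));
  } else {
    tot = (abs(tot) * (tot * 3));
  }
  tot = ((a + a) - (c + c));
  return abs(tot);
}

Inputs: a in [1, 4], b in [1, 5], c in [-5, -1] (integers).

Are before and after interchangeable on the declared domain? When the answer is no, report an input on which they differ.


Reading the diff, among the changes: arithmetic usage differs, plus constant usage differs.
One worked example (a=3, b=5, c=-5) — before: tot becomes -6; next (!(abs(abs(tot)) == max(1, b))) evaluates to true; next c becomes -11; next tot becomes 28; next final value 28; after: tot becomes -6; next (!(abs(abs(tot)) == max(1, b))) evaluates to true; next c becomes -11; next tot becomes 28; next final value 28; agreement on 28.
Across all 100 domain points the two functions coincide.
verdict: equivalent


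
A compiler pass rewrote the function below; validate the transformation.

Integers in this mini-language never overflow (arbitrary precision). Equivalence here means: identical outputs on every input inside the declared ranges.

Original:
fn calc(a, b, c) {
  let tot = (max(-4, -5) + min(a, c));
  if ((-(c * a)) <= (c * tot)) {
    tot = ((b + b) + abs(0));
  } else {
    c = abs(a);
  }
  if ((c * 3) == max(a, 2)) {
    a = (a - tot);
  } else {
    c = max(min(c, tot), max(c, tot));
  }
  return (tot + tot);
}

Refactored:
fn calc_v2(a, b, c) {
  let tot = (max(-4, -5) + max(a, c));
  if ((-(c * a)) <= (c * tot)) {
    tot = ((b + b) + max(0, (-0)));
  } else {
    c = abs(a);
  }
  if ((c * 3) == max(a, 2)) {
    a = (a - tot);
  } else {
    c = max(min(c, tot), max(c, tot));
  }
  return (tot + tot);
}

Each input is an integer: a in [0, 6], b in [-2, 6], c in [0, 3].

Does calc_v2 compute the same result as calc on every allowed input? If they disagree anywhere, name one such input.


Run the pair on a=0, b=-2, c=1.
calc: tot = -4; ((-(c * a)) <= (c * tot)) -> false; c = 0; ((c * 3) == max(a, 2)) -> false; c = 0; return -8
calc_v2: tot = -3; ((-(c * a)) <= (c * tot)) -> false; c = 0; ((c * 3) == max(a, 2)) -> false; c = 0; return -6
-8 != -6, so the rewrite changes behavior.
verdict: not equivalent; witness: a=0, b=-2, c=1


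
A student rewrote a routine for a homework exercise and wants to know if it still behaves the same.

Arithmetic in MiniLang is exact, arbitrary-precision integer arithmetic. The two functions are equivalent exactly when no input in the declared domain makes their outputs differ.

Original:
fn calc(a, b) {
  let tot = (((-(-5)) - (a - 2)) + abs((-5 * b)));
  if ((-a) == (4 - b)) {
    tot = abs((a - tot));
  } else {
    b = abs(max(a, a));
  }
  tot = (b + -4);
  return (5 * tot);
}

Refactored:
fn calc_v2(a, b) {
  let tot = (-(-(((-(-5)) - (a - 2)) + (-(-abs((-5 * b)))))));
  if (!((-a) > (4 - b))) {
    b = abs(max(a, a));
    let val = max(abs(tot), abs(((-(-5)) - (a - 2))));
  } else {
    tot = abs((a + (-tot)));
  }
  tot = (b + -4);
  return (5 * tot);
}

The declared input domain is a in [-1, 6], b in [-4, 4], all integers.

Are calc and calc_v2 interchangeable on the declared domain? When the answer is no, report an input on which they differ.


Try a=-1, b=3.
calc: tot=23, then ((-a) == (4 - b)) is true, then tot=24, then tot=-1, then returns -5
calc_v2: tot=23, then (!((-a) > (4 - b))) is true, then b=1, then val=23, then tot=-3, then returns -15
-5 != -15, so the rewrite changes behavior.
verdict: not equivalent; witness: a=-1, b=3


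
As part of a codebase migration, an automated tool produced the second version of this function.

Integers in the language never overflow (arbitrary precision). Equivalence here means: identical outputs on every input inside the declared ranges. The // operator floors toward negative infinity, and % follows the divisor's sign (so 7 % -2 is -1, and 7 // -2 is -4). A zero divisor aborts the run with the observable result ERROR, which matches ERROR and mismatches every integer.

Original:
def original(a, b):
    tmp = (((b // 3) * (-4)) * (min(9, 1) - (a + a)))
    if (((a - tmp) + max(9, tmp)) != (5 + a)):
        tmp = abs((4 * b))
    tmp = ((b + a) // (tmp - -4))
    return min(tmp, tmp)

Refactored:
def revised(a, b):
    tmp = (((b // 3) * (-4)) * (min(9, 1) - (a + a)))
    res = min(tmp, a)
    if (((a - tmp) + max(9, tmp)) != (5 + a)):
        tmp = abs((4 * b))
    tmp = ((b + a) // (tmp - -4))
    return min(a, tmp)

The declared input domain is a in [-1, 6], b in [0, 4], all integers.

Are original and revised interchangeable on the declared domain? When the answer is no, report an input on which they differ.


Take a=-1, b=1.
original: tmp=0, then (((a - tmp) + max(9, tmp)) != (5 + a)) is true, then tmp=4, then tmp=0, then returns 0
revised: tmp=0, then res=-1, then (((a - tmp) + max(9, tmp)) != (5 + a)) is true, then tmp=4, then tmp=0, then returns -1
0 against -1: the behavior changed.
verdict: not equivalent; witness: a=-1, b=1


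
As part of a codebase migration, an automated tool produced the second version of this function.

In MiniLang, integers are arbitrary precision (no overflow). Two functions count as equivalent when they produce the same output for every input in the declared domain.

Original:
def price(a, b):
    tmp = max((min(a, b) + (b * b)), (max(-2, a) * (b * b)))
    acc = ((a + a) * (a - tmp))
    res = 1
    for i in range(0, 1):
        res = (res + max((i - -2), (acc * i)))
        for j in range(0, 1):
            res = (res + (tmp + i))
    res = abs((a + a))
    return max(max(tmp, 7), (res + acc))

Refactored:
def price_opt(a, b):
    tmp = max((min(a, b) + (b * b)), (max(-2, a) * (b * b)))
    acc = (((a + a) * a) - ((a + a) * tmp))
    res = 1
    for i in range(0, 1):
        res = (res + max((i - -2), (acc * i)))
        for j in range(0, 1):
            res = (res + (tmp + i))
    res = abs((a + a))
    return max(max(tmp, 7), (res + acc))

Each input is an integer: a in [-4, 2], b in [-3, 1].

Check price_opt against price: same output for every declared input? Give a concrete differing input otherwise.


Equivalent — the differences include arithmetic usage differs, yet no declared input distinguishes the two.
Tracing a=-3, b=0: price: tmp := 0 | acc := 18 | res := 1 | iter i=0: | res := 3 | iter j=0: | res := 3 | res := 6 | result 24 | price_opt: tmp := 0 | acc := 18 | res := 1 | iter i=0: | res := 3 | iter j=0: | res := 3 | res := 6 | result 24 — matching result 24.
Sweeping the whole domain (35 inputs) finds no disagreement.
verdict: equivalent


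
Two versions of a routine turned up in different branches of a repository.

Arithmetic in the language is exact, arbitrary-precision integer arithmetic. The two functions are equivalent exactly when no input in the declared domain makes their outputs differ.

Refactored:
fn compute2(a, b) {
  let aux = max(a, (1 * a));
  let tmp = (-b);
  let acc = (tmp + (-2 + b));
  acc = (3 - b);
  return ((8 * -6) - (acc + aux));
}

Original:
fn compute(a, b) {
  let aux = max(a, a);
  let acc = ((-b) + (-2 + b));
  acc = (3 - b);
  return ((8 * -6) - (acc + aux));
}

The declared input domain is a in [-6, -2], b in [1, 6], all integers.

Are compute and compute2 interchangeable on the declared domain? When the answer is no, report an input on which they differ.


Although constant usage differs; and arithmetic usage differs; and local variable names differ; and statement counts differ, 30/30 inputs agree.
verdict: equivalent


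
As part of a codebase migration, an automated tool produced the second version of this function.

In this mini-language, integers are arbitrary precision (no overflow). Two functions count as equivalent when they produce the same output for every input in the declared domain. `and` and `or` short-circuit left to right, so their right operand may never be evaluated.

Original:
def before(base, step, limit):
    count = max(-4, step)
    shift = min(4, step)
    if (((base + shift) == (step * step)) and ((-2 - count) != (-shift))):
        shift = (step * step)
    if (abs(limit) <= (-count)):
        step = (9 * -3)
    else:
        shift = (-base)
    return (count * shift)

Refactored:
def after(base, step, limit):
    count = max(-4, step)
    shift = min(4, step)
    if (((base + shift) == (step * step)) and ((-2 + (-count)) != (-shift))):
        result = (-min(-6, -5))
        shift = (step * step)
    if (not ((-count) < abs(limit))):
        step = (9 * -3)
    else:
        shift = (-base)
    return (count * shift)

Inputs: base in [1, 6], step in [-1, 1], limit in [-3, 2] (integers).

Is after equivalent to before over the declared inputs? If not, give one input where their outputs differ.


The two versions differ — the changes include comparison usage differs, constant usage differs, boolean connective usage differs, statement counts differ, min/max/abs usage differs, arithmetic usage differs, local variable names differ.
One worked example (base=2, step=0, limit=2) — before: count becomes 0; next shift becomes 0; next (((base + shift) == (step * step)) and ((-2 - count) != (-shift))) evaluates to false; next (abs(limit) <= (-count)) evaluates to false; next shift becomes -2; next final value 0; after: count becomes 0; next shift becomes 0; next (((base + shift) == (step * step)) and ((-2 + (-count)) != (-shift))) evaluates to false; next (not ((-count) < abs(limit))) evaluates to false; next shift becomes -2; next final value 0; agreement on 0.
Sweeping the whole domain (108 inputs) finds no disagreement.
verdict: equivalent


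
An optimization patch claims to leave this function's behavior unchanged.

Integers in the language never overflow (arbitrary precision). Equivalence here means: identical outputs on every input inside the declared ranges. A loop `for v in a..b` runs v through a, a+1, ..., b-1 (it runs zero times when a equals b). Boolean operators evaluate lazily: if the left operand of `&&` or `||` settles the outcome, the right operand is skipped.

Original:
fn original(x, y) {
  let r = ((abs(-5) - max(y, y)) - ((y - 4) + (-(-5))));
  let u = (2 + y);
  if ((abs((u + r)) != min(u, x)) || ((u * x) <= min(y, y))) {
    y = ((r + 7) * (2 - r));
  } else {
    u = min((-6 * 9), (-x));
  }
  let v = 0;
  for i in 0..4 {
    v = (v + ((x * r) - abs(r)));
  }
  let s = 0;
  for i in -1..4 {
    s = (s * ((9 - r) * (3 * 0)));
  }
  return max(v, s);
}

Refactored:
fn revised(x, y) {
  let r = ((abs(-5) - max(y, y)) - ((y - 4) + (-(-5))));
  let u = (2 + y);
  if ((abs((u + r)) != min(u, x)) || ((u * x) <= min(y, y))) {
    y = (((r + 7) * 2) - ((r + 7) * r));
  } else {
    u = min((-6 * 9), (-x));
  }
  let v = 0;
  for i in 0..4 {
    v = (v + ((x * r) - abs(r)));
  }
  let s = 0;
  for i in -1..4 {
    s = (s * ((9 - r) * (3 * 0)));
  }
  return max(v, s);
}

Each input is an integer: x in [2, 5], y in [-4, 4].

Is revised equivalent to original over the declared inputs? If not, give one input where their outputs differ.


Changes here: constant usage differs; also arithmetic usage differs; the full 36-point sweep finds no disagreement.
verdict: equivalent


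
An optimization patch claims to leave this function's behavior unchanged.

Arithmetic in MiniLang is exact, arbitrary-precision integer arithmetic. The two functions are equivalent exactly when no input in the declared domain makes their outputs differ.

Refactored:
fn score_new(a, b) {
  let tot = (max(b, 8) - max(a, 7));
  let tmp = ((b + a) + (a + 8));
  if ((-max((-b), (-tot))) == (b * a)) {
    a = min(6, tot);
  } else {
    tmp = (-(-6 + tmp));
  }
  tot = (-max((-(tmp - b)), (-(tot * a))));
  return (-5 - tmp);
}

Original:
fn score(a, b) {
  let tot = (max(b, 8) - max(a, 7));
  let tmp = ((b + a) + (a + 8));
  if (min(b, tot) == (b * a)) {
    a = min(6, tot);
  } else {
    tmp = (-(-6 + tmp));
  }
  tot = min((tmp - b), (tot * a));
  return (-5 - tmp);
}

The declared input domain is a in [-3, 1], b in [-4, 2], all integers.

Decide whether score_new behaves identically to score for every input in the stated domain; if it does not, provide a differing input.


Behavior is preserved: although min/max/abs usage differs, the outputs never diverge.
As a probe, take a=0, b=-3: score runs tot = 1; tmp = 5; (min(b, tot) == (b * a)) -> false; tmp = 1; tot = 0; return -6; score_new runs tot = 1; tmp = 5; ((-max((-b), (-tot))) == (b * a)) -> false; tmp = 1; tot = 0; return -6; both end at -6.
Sweeping the whole domain (35 inputs) finds no disagreement.
verdict: equivalent


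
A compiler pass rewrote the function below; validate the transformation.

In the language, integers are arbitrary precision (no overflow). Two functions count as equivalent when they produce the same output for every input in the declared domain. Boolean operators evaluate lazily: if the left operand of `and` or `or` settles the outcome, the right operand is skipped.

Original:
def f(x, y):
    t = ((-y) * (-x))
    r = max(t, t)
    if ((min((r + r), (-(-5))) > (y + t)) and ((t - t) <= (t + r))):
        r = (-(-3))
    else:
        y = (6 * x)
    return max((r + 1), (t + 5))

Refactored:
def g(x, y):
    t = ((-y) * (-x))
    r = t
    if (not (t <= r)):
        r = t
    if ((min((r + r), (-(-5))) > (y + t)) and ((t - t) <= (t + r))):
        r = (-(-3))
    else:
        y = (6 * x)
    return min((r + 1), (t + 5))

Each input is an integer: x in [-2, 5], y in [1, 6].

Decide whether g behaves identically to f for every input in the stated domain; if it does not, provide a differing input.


These are not equivalent — on x=-2, y=1 the outputs split (3 vs -1).
f: t becomes -2; next r becomes -2; next ((min((r + r), (-(-5))) > (y + t)) and ((t - t) <= (t + r))) evaluates to false; next y becomes -12; next final value 3
g: t becomes -2; next r becomes -2; next (not (t <= r)) evaluates to false; next ((min((r + r), (-(-5))) > (y + t)) and ((t - t) <= (t + r))) evaluates to false; next y becomes -12; next final value -1
verdict: not equivalent; witness: x=-2, y=1


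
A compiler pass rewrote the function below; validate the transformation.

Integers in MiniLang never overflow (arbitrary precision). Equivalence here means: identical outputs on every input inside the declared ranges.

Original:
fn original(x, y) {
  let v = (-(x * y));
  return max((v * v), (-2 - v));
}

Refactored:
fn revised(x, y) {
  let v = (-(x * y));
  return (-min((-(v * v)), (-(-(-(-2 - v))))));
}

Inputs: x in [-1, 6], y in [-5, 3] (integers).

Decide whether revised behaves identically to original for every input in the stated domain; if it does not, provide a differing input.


Comparing the listings, the differences include: min/max/abs usage differs.
Spot check at x=3, y=-4 — original: v=12, then returns 144. revised: v=12, then returns 144. Both give 144.
Checked all 72 inputs in the declared domain: the outputs agree on every one.
verdict: equivalent


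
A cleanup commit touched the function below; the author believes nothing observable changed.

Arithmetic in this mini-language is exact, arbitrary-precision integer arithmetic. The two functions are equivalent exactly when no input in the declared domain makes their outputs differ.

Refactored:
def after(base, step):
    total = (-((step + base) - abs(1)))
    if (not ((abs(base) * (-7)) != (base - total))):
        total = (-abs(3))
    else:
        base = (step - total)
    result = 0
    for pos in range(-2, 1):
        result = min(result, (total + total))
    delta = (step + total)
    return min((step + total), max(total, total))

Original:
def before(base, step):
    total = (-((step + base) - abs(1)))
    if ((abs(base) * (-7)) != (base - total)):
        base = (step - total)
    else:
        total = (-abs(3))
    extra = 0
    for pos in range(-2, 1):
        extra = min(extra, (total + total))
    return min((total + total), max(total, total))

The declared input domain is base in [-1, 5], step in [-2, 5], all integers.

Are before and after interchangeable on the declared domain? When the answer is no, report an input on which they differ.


Input base=-1, step=-2: 4 from before versus 2 from after.
verdict: not equivalent; witness: base=-1, step=-2


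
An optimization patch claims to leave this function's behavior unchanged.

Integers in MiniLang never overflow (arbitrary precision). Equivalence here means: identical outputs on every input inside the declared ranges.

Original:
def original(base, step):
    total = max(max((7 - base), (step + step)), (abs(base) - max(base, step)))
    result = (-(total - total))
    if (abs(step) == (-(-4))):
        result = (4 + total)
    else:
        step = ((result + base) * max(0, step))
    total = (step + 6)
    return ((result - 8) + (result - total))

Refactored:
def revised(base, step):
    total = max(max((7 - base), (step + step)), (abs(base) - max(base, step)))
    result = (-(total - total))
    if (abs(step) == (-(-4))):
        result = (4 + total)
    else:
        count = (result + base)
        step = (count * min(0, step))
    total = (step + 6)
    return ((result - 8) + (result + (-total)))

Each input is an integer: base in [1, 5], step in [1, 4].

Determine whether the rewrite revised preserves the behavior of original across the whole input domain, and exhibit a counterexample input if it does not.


Evaluate both at base=1, step=1.
original: total becomes 6; next result becomes 0; next (abs(step) == (-(-4))) evaluates to false; next step becomes 1; next total becomes 7; next final value -15
revised: total becomes 6; next result becomes 0; next (abs(step) == (-(-4))) evaluates to false; next count becomes 1; next step becomes 0; next total becomes 6; next final value -14
-15 != -14, so the rewrite changes behavior.
verdict: not equivalent; witness: base=1, step=1


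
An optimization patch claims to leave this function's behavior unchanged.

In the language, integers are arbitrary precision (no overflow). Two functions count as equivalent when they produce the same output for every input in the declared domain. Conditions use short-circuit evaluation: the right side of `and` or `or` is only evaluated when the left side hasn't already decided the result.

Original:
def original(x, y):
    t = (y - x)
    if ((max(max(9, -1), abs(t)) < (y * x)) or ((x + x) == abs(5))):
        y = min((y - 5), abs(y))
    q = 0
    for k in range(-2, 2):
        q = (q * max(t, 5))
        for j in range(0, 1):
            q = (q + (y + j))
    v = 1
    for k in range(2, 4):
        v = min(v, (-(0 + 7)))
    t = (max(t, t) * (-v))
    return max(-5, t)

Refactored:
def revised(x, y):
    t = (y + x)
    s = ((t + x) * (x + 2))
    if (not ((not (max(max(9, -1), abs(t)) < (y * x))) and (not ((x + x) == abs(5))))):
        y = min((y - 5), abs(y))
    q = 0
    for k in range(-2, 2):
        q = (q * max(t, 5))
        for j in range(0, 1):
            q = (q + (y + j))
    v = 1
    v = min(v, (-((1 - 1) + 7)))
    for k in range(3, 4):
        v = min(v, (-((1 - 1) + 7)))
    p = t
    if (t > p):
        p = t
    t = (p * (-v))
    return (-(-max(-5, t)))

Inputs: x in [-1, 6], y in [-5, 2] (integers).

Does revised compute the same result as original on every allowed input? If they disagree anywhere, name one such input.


On input x=-1, y=-1, original returns 0 while revised returns -5.
verdict: not equivalent; witness: x=-1, y=-1
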